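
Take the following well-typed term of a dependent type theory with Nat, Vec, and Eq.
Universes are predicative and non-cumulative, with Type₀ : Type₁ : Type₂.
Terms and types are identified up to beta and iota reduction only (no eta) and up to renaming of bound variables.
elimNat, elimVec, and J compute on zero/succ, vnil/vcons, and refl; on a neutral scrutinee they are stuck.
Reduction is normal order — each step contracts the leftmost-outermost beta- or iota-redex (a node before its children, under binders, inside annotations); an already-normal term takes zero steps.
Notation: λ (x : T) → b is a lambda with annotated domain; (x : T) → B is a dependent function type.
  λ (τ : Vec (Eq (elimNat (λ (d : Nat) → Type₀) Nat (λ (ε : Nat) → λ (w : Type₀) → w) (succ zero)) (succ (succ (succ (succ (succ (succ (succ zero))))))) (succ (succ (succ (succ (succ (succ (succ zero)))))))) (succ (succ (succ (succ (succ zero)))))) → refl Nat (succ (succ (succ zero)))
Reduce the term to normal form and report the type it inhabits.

normal form:
  λ (τ : Vec (Eq Nat (succ (succ (succ (succ (succ (succ (succ zero))))))) (succ (succ (succ (succ (succ (succ (succ zero)))))))) (succ (succ (succ (succ (succ zero)))))) → refl Nat (succ (succ (succ zero)))
the term's type:
  (τ : Vec (Eq Nat (succ (succ (succ (succ (succ (succ (succ zero))))))) (succ (succ (succ (succ (succ (succ (succ zero)))))))) (succ (succ (succ (succ (succ zero)))))) → Eq Nat (succ (succ (succ zero))) (succ (succ (succ zero)))
observation: normalization takes exactly 4 steps under the normal-order strategy.


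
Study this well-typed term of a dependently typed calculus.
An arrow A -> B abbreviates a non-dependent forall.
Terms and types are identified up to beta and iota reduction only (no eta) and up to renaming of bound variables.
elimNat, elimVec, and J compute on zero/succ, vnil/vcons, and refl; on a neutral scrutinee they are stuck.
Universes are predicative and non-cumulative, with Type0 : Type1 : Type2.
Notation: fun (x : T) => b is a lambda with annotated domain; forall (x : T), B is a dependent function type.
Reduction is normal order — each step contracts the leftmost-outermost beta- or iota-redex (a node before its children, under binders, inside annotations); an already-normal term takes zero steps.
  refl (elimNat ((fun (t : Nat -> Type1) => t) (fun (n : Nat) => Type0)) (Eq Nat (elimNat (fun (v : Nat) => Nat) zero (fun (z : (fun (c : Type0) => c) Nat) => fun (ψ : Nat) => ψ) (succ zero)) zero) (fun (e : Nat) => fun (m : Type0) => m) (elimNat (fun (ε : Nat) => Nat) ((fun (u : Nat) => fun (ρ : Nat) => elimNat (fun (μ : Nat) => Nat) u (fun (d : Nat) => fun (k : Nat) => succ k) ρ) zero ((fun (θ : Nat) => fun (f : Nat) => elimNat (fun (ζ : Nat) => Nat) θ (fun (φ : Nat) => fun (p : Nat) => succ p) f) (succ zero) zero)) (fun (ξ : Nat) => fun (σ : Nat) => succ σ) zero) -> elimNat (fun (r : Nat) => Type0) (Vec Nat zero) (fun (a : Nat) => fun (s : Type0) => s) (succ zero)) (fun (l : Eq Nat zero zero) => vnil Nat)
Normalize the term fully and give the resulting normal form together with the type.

reduced normal form:
  refl (Eq Nat zero zero -> Vec Nat zero) (fun (t : Eq Nat zero zero) => vnil Nat)
the term's type:
  Eq (Eq Nat zero zero -> Vec Nat zero) (fun (t : Eq Nat zero zero) => vnil Nat) (fun (n : Eq Nat zero zero) => vnil Nat)


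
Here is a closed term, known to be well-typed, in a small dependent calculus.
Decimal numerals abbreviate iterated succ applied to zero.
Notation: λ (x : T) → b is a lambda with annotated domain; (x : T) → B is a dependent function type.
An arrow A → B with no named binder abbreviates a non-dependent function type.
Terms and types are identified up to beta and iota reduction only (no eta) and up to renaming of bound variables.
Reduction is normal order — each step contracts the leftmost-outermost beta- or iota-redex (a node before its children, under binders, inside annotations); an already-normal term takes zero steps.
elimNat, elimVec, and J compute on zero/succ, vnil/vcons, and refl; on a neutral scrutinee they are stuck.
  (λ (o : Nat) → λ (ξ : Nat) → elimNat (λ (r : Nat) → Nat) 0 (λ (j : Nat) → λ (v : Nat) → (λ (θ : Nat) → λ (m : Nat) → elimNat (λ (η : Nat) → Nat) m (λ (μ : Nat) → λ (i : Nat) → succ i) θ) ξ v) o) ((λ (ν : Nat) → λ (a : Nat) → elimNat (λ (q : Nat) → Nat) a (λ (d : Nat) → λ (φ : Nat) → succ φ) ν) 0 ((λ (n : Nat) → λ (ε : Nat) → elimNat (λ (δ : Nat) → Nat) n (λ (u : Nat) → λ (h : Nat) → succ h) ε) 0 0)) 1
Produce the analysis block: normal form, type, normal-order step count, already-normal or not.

normal form:
  0
the term's type:
  Nat
reduction steps (normal order): 15
term was already normal: no
first contracted redex: a beta-redex


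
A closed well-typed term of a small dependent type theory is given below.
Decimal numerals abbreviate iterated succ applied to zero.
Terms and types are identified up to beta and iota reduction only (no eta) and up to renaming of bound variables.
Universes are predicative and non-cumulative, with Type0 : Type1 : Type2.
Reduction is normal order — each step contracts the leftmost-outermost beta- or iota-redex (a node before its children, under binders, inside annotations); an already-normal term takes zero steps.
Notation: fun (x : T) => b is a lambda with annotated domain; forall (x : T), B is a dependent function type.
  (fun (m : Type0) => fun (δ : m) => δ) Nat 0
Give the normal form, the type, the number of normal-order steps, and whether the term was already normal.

normal form:
  0
type:
  Nat
reduction steps (normal order): 2
already normal: no
first contracted redex: a beta-redex


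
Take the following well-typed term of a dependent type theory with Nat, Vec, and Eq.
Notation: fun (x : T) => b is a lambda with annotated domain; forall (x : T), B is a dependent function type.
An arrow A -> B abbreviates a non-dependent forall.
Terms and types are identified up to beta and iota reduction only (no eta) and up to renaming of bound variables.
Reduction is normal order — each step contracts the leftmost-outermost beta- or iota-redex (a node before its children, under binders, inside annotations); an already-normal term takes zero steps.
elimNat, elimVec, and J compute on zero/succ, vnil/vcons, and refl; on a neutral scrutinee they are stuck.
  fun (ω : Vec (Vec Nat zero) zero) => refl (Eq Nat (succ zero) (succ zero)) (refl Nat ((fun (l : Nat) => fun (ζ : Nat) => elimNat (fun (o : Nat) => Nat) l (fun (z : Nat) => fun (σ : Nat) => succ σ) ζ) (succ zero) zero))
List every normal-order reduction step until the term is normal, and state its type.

normal-order reduction:
  fun (ω : Vec (Vec Nat zero) zero) => refl (Eq Nat (succ zero) (succ zero)) (refl Nat ((fun (l : Nat) => fun (ζ : Nat) => elimNat (fun (o : Nat) => Nat) l (fun (z : Nat) => fun (σ : Nat) => succ σ) ζ) (succ zero) zero))
  ~> fun (ω : Vec (Vec Nat zero) zero) => refl (Eq Nat (succ zero) (succ zero)) (refl Nat ((fun (l : Nat) => elimNat (fun (ζ : Nat) => Nat) (succ zero) (fun (o : Nat) => fun (z : Nat) => succ z) l) zero))
  ~> fun (ω : Vec (Vec Nat zero) zero) => refl (Eq Nat (succ zero) (succ zero)) (refl Nat (elimNat (fun (l : Nat) => Nat) (succ zero) (fun (ζ : Nat) => fun (o : Nat) => succ o) zero))
  ~> fun (ω : Vec (Vec Nat zero) zero) => refl (Eq Nat (succ zero) (succ zero)) (refl Nat (succ zero))
the term's type:
  Vec (Vec Nat zero) zero -> Eq (Eq Nat (succ zero) (succ zero)) (refl Nat (succ zero)) (refl Nat (succ zero))


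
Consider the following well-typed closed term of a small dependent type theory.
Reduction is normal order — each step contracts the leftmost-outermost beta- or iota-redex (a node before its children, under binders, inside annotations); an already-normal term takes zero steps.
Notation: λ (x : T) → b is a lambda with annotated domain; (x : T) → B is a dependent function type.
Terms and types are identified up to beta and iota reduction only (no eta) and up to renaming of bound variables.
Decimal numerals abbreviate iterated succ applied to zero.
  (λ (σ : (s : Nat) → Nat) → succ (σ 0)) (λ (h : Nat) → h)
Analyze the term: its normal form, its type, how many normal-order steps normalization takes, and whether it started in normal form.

resulting normal form:
  1
inferred type:
  Nat
normal-order step count: 2
term was already normal: no
first contracted redex: a beta-redex


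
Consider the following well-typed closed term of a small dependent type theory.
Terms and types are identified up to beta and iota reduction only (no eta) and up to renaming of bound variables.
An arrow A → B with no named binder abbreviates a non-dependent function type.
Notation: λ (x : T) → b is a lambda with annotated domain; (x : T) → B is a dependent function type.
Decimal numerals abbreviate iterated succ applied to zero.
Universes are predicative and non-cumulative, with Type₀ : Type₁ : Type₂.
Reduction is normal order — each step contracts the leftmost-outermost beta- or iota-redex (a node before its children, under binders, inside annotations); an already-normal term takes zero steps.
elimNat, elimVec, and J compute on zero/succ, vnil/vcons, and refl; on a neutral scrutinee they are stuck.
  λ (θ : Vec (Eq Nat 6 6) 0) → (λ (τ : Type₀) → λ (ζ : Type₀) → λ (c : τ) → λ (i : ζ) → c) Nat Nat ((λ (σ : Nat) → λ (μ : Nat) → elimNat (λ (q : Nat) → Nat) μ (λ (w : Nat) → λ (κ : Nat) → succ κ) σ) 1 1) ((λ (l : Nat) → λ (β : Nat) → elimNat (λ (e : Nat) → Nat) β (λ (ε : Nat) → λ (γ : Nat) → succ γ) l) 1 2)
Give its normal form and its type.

normal form:
  λ (θ : Vec (Eq Nat 6 6) 0) → 2
inferred type:
  Vec (Eq Nat 6 6) 0 → Nat
observation: normalization takes exactly 10 steps under the normal-order strategy.


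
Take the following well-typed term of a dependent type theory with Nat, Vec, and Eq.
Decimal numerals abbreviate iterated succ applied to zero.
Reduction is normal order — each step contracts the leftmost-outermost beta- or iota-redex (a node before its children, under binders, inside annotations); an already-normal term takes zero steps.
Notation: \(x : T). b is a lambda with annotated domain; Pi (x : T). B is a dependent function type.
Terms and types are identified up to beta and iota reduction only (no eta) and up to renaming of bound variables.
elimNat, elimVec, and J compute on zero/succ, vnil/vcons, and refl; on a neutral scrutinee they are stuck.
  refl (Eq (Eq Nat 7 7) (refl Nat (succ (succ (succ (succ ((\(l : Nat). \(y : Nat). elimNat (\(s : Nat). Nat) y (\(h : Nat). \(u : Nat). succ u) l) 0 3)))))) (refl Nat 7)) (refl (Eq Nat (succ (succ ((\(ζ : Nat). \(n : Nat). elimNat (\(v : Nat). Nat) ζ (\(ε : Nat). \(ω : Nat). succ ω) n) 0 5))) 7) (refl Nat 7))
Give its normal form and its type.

reduced normal form:
  refl (Eq (Eq Nat 7 7) (refl Nat 7) (refl Nat 7)) (refl (Eq Nat 7 7) (refl Nat 7))
type:
  Eq (Eq (Eq Nat 7 7) (refl Nat 7) (refl Nat 7)) (refl (Eq Nat 7 7) (refl Nat 7)) (refl (Eq Nat 7 7) (refl Nat 7))
observation: the leftmost-outermost redex is a beta-redex, and normalization takes 21 steps.


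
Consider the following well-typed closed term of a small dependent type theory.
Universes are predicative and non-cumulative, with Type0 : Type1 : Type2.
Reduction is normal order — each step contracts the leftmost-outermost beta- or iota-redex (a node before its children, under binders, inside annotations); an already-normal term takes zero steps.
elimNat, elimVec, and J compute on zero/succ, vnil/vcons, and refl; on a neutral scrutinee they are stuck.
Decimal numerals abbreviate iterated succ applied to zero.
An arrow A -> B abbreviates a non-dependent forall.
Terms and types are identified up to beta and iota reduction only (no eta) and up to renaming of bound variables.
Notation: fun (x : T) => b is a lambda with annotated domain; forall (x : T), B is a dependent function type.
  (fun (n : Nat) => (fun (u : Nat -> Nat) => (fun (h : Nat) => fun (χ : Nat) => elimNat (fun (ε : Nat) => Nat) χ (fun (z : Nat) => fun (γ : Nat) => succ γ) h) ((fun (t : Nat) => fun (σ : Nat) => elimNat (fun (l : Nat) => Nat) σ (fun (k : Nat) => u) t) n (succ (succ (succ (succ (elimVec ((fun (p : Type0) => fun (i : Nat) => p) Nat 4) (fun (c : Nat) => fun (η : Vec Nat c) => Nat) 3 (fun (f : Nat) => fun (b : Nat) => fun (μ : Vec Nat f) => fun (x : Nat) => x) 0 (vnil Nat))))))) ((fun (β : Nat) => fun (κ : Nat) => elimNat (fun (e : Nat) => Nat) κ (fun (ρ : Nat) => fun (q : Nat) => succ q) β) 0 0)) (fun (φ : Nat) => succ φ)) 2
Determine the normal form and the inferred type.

resulting normal form:
  9
type:
  Nat


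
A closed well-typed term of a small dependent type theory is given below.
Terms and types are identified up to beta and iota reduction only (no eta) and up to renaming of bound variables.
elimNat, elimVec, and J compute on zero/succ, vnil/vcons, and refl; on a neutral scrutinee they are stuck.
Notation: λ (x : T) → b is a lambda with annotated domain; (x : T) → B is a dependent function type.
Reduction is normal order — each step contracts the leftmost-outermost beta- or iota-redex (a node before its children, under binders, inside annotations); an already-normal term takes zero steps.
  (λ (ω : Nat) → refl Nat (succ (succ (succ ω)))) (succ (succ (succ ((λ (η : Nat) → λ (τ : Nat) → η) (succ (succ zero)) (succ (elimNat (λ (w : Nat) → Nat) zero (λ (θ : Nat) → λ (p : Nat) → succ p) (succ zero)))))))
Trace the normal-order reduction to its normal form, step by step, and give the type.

reduction (normal order):
  (λ (ω : Nat) → refl Nat (succ (succ (succ ω)))) (succ (succ (succ ((λ (η : Nat) → λ (τ : Nat) → η) (succ (succ zero)) (succ (elimNat (λ (w : Nat) → Nat) zero (λ (θ : Nat) → λ (p : Nat) → succ p) (succ zero)))))))
  ~> refl Nat (succ (succ (succ (succ (succ (succ ((λ (ω : Nat) → λ (η : Nat) → ω) (succ (succ zero)) (succ (elimNat (λ (τ : Nat) → Nat) zero (λ (w : Nat) → λ (θ : Nat) → succ θ) (succ zero))))))))))
  ~> refl Nat (succ (succ (succ (succ (succ (succ ((λ (ω : Nat) → succ (succ zero)) (succ (elimNat (λ (η : Nat) → Nat) zero (λ (τ : Nat) → λ (w : Nat) → succ w) (succ zero))))))))))
  ~> refl Nat (succ (succ (succ (succ (succ (succ (succ (succ zero))))))))
the term's type:
  Eq Nat (succ (succ (succ (succ (succ (succ (succ (succ zero)))))))) (succ (succ (succ (succ (succ (succ (succ (succ zero))))))))


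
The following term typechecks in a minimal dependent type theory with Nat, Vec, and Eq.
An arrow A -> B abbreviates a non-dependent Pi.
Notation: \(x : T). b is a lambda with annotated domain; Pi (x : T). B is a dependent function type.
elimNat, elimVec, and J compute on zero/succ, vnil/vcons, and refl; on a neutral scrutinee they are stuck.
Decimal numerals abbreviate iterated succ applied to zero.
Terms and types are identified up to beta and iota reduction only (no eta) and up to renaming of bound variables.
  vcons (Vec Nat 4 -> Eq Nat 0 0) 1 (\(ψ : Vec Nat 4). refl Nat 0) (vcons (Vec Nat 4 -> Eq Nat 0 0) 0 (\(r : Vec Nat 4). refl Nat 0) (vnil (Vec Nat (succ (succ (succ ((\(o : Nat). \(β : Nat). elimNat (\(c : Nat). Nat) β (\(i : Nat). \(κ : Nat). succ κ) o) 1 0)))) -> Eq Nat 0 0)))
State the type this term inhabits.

the term's type:
  Vec (Vec Nat 4 -> Eq Nat 0 0) 2


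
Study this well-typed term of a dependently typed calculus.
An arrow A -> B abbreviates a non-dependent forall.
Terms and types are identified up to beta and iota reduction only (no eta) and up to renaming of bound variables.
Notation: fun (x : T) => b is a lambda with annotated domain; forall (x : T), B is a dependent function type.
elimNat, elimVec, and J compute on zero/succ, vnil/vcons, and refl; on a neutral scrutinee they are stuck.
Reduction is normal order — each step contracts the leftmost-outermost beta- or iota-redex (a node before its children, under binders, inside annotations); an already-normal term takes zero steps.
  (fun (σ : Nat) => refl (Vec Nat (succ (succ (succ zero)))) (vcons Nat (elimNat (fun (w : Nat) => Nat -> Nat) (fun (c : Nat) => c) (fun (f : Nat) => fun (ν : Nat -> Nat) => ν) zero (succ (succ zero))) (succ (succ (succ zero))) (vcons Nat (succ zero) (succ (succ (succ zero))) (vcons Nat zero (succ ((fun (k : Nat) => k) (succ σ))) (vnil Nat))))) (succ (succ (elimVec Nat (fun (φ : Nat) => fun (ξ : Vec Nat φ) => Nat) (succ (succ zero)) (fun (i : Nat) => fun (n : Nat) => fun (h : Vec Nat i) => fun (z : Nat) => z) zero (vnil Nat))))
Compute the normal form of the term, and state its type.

normal form:
  refl (Vec Nat (succ (succ (succ zero)))) (vcons Nat (succ (succ zero)) (succ (succ (succ zero))) (vcons Nat (succ zero) (succ (succ (succ zero))) (vcons Nat zero (succ (succ (succ (succ (succ (succ zero)))))) (vnil Nat))))
type:
  Eq (Vec Nat (succ (succ (succ zero)))) (vcons Nat (succ (succ zero)) (succ (succ (succ zero))) (vcons Nat (succ zero) (succ (succ (succ zero))) (vcons Nat zero (succ (succ (succ (succ (succ (succ zero)))))) (vnil Nat)))) (vcons Nat (succ (succ zero)) (succ (succ (succ zero))) (vcons Nat (succ zero) (succ (succ (succ zero))) (vcons Nat zero (succ (succ (succ (succ (succ (succ zero)))))) (vnil Nat))))
observation: the leftmost-outermost redex is a beta-redex, and normalization takes 5 steps.


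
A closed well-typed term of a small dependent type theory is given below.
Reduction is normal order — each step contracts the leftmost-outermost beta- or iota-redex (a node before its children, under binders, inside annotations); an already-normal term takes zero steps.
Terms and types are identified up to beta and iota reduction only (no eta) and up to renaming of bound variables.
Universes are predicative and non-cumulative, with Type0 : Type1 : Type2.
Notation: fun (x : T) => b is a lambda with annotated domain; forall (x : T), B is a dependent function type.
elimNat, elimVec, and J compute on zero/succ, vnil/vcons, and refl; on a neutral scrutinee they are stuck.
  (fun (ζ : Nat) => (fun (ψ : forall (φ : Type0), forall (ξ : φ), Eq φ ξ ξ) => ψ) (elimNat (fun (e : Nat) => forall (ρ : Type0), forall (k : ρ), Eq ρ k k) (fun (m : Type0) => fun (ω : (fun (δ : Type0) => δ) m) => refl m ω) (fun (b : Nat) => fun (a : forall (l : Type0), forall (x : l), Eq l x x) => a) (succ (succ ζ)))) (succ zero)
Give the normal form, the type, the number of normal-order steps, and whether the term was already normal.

resulting normal form:
  fun (ζ : Type0) => fun (ψ : ζ) => refl ζ ψ
inferred type:
  forall (ζ : Type0), forall (ψ : ζ), Eq ζ ψ ψ
normal-order step count: 13
already normal: no
first contracted redex: a beta-redex


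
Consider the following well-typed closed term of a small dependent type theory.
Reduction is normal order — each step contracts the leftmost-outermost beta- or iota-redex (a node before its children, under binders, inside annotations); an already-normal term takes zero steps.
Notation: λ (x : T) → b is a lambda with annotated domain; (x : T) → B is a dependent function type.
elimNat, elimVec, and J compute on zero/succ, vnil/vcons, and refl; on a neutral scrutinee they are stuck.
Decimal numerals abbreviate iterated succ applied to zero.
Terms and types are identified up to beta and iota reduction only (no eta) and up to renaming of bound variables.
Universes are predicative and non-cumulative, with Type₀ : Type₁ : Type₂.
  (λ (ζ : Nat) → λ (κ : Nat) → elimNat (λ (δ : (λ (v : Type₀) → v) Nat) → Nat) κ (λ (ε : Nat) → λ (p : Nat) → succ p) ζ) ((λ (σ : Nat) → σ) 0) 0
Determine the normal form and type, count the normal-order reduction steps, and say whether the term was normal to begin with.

normal form:
  0
inferred type:
  Nat
normal-order step count: 5
started in normal form: no
first redex: a beta-redex


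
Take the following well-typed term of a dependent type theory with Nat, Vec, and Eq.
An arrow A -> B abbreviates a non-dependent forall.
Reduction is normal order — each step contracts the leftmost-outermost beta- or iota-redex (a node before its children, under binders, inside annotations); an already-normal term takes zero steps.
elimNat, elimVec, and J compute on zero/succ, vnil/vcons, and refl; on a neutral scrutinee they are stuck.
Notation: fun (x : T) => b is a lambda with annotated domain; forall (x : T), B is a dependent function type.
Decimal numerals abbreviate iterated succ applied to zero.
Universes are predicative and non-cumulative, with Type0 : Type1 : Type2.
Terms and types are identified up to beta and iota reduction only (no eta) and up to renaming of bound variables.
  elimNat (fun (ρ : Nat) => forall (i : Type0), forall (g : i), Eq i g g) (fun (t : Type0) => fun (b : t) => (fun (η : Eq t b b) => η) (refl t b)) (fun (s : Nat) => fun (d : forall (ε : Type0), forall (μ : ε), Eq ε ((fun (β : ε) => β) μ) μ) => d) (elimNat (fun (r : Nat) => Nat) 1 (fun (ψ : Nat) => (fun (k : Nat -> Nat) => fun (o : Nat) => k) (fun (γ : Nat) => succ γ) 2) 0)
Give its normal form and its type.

resulting normal form:
  fun (ρ : Type0) => fun (i : ρ) => refl ρ i
inferred type:
  forall (ρ : Type0), forall (i : ρ), Eq ρ i i
observation: the leftmost-outermost redex is a beta-redex, and normalization takes 7 steps.


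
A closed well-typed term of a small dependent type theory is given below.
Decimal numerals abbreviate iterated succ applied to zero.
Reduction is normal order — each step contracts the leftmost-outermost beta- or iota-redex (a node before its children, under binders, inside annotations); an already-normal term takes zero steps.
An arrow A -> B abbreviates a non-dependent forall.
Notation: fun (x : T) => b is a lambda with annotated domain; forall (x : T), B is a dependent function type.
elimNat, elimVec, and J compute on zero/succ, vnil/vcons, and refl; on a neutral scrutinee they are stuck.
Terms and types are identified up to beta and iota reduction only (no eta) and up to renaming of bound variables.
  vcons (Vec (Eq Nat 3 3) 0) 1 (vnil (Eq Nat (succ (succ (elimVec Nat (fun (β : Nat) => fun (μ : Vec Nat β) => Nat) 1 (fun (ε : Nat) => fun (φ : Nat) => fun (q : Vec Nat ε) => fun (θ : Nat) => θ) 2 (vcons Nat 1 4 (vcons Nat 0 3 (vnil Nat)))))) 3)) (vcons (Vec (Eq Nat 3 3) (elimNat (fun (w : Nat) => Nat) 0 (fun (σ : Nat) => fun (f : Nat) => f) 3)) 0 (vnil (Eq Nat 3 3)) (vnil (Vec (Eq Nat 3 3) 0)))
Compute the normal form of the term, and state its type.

reduced normal form:
  vcons (Vec (Eq Nat 3 3) 0) 1 (vnil (Eq Nat 3 3)) (vcons (Vec (Eq Nat 3 3) 0) 0 (vnil (Eq Nat 3 3)) (vnil (Vec (Eq Nat 3 3) 0)))
type:
  Vec (Vec (Eq Nat 3 3) 0) 2


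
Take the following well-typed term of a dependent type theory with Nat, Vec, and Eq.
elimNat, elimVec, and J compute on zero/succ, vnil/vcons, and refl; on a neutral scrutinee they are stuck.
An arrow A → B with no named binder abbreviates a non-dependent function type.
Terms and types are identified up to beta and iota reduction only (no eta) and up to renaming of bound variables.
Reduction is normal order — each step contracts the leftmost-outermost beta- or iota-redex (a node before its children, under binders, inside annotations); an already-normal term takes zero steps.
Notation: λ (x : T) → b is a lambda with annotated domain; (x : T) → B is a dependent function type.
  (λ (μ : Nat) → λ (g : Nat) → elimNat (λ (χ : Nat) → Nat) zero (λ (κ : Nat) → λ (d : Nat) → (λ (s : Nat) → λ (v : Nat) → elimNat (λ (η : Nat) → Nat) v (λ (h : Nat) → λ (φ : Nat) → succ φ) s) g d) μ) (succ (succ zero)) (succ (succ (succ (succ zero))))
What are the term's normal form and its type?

reduced normal form:
  succ (succ (succ (succ (succ (succ (succ (succ zero)))))))
the term's type:
  Nat


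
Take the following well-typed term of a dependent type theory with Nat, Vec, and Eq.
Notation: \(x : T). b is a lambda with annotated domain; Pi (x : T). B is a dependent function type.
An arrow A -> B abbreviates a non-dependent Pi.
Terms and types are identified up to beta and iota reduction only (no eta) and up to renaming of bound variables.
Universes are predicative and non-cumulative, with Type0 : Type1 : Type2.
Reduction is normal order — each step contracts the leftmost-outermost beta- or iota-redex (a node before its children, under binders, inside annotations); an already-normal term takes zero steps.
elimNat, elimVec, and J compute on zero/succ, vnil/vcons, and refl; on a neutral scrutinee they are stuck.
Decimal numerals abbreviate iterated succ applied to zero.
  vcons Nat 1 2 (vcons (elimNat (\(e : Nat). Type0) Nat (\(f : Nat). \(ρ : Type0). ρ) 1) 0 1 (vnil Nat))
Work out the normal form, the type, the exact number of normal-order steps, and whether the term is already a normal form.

normal form:
  vcons Nat 1 2 (vcons Nat 0 1 (vnil Nat))
inferred type:
  Vec Nat 2
steps to reach normal form (normal order): 4
term was already normal: no
first redex: an elimNat iota-redex


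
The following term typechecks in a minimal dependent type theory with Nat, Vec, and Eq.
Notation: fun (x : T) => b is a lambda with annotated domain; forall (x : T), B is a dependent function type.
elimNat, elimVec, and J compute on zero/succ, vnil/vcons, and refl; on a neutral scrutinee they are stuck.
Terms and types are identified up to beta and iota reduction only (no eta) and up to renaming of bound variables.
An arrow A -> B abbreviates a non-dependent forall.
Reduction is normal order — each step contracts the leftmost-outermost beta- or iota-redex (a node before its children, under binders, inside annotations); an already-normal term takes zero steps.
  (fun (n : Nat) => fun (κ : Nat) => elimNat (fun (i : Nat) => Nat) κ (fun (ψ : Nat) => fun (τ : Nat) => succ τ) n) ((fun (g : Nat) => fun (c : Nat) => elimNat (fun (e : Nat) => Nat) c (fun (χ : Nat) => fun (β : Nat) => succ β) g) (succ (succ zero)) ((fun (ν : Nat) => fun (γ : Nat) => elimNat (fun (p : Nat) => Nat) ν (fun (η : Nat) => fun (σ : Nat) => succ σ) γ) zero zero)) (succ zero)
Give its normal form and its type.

reduced normal form:
  succ (succ (succ zero))
the term's type:
  Nat


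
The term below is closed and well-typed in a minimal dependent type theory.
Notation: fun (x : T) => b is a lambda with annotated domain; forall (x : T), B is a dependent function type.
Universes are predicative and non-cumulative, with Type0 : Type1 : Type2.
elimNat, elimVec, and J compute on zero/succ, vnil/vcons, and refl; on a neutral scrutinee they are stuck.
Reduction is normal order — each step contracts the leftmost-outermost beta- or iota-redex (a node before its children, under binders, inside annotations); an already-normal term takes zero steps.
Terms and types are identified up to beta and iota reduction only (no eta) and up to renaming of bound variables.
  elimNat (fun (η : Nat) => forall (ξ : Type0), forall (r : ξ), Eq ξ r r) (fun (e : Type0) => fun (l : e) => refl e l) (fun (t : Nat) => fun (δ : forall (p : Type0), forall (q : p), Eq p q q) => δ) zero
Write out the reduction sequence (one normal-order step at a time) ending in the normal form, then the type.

normal-order reduction sequence:
  elimNat (fun (η : Nat) => forall (ξ : Type0), forall (r : ξ), Eq ξ r r) (fun (e : Type0) => fun (l : e) => refl e l) (fun (t : Nat) => fun (δ : forall (p : Type0), forall (q : p), Eq p q q) => δ) zero
  ~> fun (η : Type0) => fun (ξ : η) => refl η ξ
the term's type:
  forall (η : Type0), forall (ξ : η), Eq η ξ ξ


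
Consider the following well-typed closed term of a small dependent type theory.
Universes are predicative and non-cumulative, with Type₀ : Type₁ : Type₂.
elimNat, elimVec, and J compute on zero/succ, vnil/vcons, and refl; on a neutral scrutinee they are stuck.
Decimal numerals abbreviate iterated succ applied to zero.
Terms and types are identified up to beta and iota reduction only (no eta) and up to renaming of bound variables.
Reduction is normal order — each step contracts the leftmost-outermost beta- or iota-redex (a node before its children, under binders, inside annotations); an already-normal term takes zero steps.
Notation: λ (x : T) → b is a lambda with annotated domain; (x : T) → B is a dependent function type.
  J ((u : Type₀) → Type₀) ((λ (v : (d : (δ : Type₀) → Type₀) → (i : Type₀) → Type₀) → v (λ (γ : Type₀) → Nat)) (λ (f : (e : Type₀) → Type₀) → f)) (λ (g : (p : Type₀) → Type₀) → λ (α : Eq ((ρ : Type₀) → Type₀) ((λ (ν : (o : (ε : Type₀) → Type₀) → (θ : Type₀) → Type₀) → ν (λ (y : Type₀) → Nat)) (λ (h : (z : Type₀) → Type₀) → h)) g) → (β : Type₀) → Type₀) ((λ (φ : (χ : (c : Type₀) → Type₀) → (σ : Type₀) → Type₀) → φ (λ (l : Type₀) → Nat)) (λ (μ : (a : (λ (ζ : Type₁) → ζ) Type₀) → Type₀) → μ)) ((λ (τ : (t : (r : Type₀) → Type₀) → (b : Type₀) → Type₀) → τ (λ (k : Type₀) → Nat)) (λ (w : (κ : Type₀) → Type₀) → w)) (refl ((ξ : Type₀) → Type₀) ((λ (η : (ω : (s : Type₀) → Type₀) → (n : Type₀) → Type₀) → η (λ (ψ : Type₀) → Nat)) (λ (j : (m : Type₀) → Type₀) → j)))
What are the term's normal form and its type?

normal form:
  λ (u : Type₀) → Nat
the term's type:
  (u : Type₀) → Type₀
observation: reduction starts at a J iota-redex, and 3 normal-order steps reach the normal form.


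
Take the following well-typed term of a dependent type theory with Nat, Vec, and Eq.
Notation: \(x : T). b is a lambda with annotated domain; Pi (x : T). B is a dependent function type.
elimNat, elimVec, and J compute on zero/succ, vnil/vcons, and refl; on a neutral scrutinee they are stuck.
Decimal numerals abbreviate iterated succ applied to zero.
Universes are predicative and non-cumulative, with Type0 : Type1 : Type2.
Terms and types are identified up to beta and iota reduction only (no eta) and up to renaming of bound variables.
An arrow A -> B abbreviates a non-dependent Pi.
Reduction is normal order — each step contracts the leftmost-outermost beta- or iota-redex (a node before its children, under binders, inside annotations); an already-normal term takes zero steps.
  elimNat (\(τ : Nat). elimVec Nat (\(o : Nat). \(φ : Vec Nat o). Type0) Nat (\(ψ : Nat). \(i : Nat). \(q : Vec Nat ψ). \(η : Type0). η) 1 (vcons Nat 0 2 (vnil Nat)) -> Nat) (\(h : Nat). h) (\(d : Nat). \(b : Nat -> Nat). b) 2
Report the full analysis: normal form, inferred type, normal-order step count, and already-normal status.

reduced normal form:
  \(τ : Nat). τ
the term's type:
  Nat -> Nat
normal-order step count: 7
already normal: no
first redex: an elimNat iota-redex


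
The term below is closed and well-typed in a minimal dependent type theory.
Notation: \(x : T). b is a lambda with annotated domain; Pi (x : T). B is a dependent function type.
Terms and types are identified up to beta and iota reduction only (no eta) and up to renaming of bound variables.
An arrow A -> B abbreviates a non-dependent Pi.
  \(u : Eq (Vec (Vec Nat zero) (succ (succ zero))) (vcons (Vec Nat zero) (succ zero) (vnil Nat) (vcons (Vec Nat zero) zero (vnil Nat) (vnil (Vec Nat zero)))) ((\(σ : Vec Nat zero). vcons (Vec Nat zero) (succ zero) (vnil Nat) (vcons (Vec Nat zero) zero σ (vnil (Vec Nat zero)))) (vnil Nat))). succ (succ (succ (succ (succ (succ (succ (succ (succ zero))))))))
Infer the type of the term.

inferred type:
  Eq (Vec (Vec Nat zero) (succ (succ zero))) (vcons (Vec Nat zero) (succ zero) (vnil Nat) (vcons (Vec Nat zero) zero (vnil Nat) (vnil (Vec Nat zero)))) (vcons (Vec Nat zero) (succ zero) (vnil Nat) (vcons (Vec Nat zero) zero (vnil Nat) (vnil (Vec Nat zero)))) -> Nat


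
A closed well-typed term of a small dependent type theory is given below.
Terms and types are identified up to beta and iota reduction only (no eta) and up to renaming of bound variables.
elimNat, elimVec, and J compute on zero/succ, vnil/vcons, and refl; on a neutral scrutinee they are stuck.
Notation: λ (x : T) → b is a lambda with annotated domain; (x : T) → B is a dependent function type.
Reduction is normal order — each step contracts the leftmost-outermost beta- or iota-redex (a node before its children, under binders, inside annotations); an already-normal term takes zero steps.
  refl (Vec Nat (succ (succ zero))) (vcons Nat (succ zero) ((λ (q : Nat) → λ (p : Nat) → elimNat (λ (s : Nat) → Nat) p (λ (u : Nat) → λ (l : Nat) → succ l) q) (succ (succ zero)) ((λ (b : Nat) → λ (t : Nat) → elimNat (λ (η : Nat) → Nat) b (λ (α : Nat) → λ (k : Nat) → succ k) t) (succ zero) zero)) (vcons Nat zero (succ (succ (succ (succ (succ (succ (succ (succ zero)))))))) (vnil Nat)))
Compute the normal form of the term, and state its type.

reduced normal form:
  refl (Vec Nat (succ (succ zero))) (vcons Nat (succ zero) (succ (succ (succ zero))) (vcons Nat zero (succ (succ (succ (succ (succ (succ (succ (succ zero)))))))) (vnil Nat)))
the term's type:
  Eq (Vec Nat (succ (succ zero))) (vcons Nat (succ zero) (succ (succ (succ zero))) (vcons Nat zero (succ (succ (succ (succ (succ (succ (succ (succ zero)))))))) (vnil Nat))) (vcons Nat (succ zero) (succ (succ (succ zero))) (vcons Nat zero (succ (succ (succ (succ (succ (succ (succ (succ zero)))))))) (vnil Nat)))
observation: the term reaches its normal form after 12 normal-order steps.


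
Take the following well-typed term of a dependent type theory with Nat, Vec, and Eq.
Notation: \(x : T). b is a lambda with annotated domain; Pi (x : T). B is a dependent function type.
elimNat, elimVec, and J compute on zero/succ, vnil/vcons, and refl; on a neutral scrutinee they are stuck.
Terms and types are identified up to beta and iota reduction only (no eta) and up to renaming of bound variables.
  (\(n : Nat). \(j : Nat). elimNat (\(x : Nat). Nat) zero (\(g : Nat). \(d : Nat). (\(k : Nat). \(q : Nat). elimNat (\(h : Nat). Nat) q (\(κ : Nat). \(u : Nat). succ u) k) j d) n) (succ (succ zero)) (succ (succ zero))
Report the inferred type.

the term's type:
  Nat


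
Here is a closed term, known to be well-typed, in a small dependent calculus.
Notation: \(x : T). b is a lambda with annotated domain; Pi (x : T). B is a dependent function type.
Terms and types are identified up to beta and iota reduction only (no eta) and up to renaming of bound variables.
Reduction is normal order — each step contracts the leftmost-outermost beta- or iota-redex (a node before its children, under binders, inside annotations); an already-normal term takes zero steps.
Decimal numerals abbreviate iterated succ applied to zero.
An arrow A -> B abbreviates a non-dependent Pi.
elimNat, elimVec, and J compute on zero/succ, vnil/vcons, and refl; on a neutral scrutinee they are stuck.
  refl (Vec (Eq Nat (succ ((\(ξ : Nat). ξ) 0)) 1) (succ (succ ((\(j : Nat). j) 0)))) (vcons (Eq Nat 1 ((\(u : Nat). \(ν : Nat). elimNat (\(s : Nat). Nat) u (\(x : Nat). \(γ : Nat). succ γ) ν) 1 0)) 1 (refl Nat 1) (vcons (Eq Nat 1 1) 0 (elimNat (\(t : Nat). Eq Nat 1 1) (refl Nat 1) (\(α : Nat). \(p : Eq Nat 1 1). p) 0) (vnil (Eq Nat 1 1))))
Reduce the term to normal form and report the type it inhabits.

reduced normal form:
  refl (Vec (Eq Nat 1 1) 2) (vcons (Eq Nat 1 1) 1 (refl Nat 1) (vcons (Eq Nat 1 1) 0 (refl Nat 1) (vnil (Eq Nat 1 1))))
type:
  Eq (Vec (Eq Nat 1 1) 2) (vcons (Eq Nat 1 1) 1 (refl Nat 1) (vcons (Eq Nat 1 1) 0 (refl Nat 1) (vnil (Eq Nat 1 1)))) (vcons (Eq Nat 1 1) 1 (refl Nat 1) (vcons (Eq Nat 1 1) 0 (refl Nat 1) (vnil (Eq Nat 1 1))))
observation: reduction starts at a beta-redex, and 6 normal-order steps reach the normal form.


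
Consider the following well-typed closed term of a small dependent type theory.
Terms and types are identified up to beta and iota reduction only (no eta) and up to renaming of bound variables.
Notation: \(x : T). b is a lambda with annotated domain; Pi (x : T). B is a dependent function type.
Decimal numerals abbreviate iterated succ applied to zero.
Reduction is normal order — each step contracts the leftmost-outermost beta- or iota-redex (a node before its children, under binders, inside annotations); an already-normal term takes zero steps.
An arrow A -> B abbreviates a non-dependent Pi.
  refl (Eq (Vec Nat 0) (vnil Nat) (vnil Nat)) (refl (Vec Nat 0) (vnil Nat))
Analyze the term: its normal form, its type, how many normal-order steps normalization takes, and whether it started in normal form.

reduced normal form:
  refl (Eq (Vec Nat 0) (vnil Nat) (vnil Nat)) (refl (Vec Nat 0) (vnil Nat))
type:
  Eq (Eq (Vec Nat 0) (vnil Nat) (vnil Nat)) (refl (Vec Nat 0) (vnil Nat)) (refl (Vec Nat 0) (vnil Nat))
normal-order step count: 0
already normal: yes


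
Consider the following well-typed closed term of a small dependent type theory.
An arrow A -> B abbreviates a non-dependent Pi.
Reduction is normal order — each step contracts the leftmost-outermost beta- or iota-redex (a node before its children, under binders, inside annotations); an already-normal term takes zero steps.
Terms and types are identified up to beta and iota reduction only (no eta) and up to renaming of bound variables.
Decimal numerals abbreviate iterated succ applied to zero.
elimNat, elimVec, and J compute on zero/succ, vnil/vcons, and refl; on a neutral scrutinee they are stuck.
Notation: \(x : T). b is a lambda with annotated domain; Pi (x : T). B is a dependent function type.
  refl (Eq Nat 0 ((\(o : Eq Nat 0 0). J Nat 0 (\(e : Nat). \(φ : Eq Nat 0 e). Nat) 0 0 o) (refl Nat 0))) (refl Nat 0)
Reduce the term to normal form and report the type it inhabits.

resulting normal form:
  refl (Eq Nat 0 0) (refl Nat 0)
inferred type:
  Eq (Eq Nat 0 0) (refl Nat 0) (refl Nat 0)
observation: the first redex contracted is a beta-redex; the normal form is reached in 2 normal-order steps.


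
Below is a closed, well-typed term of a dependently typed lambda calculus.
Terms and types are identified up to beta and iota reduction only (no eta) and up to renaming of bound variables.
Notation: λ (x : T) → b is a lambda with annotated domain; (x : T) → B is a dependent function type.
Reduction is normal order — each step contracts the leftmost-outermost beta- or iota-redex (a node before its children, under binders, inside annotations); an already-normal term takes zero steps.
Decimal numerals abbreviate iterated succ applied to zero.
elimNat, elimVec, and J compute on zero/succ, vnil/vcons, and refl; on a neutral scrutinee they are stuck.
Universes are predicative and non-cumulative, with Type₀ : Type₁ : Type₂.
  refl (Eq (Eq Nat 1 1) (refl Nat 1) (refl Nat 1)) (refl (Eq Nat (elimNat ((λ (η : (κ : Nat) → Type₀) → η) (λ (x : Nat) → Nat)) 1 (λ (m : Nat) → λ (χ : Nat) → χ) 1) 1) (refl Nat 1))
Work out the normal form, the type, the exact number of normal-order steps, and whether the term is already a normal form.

normal form:
  refl (Eq (Eq Nat 1 1) (refl Nat 1) (refl Nat 1)) (refl (Eq Nat 1 1) (refl Nat 1))
the term's type:
  Eq (Eq (Eq Nat 1 1) (refl Nat 1) (refl Nat 1)) (refl (Eq Nat 1 1) (refl Nat 1)) (refl (Eq Nat 1 1) (refl Nat 1))
reduction steps (normal order): 4
already normal: no
first redex: an elimNat iota-redex


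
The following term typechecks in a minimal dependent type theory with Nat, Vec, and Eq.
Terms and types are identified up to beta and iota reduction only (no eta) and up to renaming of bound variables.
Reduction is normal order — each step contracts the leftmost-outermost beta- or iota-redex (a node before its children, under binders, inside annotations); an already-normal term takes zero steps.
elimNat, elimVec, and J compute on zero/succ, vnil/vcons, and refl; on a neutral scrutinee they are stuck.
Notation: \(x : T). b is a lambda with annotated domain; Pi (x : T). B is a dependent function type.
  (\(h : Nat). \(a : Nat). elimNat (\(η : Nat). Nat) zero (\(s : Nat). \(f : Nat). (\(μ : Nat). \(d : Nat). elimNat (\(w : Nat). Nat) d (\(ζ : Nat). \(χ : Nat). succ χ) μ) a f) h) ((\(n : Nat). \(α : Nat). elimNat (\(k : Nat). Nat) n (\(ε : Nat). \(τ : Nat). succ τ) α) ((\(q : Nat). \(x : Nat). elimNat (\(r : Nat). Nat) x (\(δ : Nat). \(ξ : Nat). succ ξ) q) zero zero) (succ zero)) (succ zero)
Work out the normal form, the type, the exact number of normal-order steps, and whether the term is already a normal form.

resulting normal form:
  succ zero
type:
  Nat
reduction steps (normal order): 21
started in normal form: no
first contracted redex: a beta-redex
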